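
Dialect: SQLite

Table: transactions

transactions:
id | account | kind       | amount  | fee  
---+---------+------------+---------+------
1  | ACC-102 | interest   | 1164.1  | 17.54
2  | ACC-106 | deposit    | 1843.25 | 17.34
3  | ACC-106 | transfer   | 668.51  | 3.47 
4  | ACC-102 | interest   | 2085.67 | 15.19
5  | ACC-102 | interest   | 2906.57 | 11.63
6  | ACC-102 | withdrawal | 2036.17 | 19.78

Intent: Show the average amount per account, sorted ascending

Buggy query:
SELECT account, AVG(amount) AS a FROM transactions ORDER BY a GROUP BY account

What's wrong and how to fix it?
Bug: ORDER BY appears before GROUP BY; SQL clause order requires GROUP BY first

Fix: Reorder: SELECT … FROM … GROUP BY … ORDER BY …

Corrected query:
SELECT account, AVG(amount) AS a FROM transactions GROUP BY account ORDER BY a

Result:
account | a        
--------+----------
ACC-106 | 1255.88  
ACC-102 | 2048.1275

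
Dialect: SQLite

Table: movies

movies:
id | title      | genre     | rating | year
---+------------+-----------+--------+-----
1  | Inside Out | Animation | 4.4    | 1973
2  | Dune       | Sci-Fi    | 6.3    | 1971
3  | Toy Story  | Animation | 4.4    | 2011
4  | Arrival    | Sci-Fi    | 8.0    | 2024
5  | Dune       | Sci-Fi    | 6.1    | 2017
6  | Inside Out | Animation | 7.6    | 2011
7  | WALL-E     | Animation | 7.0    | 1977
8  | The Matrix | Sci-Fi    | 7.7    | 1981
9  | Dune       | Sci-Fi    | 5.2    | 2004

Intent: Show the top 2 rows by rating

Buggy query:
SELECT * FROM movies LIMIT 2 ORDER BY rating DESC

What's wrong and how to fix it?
Bug: ORDER BY cannot follow LIMIT; LIMIT is the final clause

Fix: Sort with ORDER BY, then apply LIMIT

Corrected query:
SELECT * FROM movies ORDER BY rating DESC LIMIT 2

Result:
id | title      | genre  | rating | year
---+------------+--------+--------+-----
4  | Arrival    | Sci-Fi | 8      | 2024
8  | The Matrix | Sci-Fi | 7.7    | 1981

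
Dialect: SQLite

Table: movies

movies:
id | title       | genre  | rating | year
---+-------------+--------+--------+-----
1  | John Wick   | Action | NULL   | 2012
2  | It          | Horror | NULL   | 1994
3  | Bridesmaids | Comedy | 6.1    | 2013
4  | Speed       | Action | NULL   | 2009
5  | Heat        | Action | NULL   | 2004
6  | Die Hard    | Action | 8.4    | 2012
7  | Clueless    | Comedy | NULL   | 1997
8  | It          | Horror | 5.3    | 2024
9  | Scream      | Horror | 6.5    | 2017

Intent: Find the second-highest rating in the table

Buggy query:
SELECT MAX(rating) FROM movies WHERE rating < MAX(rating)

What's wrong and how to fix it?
Bug: The inner MAX is an aggregate inside WHERE, which is not allowed

Fix: Compute the overall MAX in a subquery, then take MAX of rows below it

Corrected query:
SELECT MAX(rating) FROM movies WHERE rating < (SELECT MAX(rating) FROM movies)

Result:
MAX(rating)
-----------
6.5        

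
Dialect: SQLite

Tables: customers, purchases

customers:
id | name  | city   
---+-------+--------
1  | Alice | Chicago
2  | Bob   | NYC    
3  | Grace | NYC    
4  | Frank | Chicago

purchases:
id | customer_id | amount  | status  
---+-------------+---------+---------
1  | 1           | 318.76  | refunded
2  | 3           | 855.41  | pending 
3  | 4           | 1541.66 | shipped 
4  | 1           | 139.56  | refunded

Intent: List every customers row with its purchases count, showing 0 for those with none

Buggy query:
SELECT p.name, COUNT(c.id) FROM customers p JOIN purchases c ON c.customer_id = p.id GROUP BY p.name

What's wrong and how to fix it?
Bug: INNER JOIN drops customers rows that have no matching purchases rows

Fix: Switch to LEFT JOIN to retain unmatched parent rows

Corrected query:
SELECT p.name, COUNT(c.id) FROM customers p LEFT JOIN purchases c ON c.customer_id = p.id GROUP BY p.name

Result:
name  | COUNT(c.id)
------+------------
Alice | 2          
Bob   | 0          
Frank | 1          
Grace | 1          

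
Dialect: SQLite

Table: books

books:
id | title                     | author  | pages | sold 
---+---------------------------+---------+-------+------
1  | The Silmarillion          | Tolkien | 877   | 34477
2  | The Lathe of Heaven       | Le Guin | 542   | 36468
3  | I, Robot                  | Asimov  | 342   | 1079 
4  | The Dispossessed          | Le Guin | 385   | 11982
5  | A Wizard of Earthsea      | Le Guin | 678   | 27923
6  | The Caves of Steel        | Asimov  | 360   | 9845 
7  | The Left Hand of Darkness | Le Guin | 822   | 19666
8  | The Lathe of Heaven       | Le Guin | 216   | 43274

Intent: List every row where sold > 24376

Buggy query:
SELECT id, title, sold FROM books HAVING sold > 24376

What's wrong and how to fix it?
Bug: This is a non-aggregate query (no GROUP BY, no aggregates), so in SQLite the HAVING clause is invalid here; a row-level condition belongs in WHERE

Fix: Replace HAVING with WHERE since the condition applies to individual rows

Corrected query:
SELECT id, title, sold FROM books WHERE sold > 24376

Result:
id | title                | sold 
---+----------------------+------
1  | The Silmarillion     | 34477
2  | The Lathe of Heaven  | 36468
5  | A Wizard of Earthsea | 27923
8  | The Lathe of Heaven  | 43274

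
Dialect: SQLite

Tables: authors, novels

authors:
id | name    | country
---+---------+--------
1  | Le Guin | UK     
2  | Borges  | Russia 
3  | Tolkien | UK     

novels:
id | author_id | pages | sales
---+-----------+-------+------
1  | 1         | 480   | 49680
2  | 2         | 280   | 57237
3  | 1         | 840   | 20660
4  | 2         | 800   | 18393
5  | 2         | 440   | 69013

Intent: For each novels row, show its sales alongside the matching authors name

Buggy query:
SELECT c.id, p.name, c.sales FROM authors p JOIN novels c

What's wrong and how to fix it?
Bug: Missing join condition: each novels row is matched to all authors rows instead of just its own

Fix: Add ON c.author_id = p.id to the JOIN

Corrected query:
SELECT c.id, p.name, c.sales FROM authors p JOIN novels c ON c.author_id = p.id

Result:
id | name    | sales
---+---------+------
1  | Le Guin | 49680
2  | Borges  | 57237
3  | Le Guin | 20660
4  | Borges  | 18393
5  | Borges  | 69013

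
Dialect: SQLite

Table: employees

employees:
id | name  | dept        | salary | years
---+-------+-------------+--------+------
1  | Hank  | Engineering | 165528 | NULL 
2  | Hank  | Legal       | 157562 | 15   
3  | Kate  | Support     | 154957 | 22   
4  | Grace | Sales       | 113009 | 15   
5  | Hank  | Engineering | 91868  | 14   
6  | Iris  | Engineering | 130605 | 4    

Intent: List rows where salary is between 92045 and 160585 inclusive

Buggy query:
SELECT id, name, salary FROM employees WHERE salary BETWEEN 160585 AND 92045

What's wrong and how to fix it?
Bug: BETWEEN expects the lower bound first; with 160585 AND 92045 the range is empty

Fix: Swap the bounds so the smaller value comes first

Corrected query:
SELECT id, name, salary FROM employees WHERE salary BETWEEN 92045 AND 160585

Result:
id | name  | salary
---+-------+-------
2  | Hank  | 157562
3  | Kate  | 154957
4  | Grace | 113009
6  | Iris  | 130605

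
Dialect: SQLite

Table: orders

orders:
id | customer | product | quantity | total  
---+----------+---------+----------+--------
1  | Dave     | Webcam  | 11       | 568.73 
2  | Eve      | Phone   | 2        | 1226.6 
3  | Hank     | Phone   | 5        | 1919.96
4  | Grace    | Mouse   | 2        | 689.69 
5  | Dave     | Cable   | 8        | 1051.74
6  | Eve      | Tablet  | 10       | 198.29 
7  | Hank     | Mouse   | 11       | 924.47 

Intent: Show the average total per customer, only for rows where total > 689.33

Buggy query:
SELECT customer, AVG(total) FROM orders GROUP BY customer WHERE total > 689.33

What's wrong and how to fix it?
Bug: WHERE cannot follow GROUP BY

Fix: Place WHERE between FROM and GROUP BY

Corrected query:
SELECT customer, AVG(total) FROM orders WHERE total > 689.33 GROUP BY customer

Result:
customer | AVG(total)
---------+-----------
Dave     | 1051.74   
Eve      | 1226.6    
Grace    | 689.69    
Hank     | 1422.215  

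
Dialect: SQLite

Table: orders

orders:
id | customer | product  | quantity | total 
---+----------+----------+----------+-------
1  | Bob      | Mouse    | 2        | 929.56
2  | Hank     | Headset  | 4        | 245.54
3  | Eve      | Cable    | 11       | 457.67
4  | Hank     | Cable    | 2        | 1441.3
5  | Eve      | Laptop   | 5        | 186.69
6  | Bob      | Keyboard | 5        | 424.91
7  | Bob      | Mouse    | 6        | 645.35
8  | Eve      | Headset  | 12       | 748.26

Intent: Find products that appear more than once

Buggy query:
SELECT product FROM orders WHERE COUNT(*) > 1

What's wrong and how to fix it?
Bug: COUNT(*) is an aggregate and cannot be used in WHERE

Fix: GROUP BY product, then filter groups with HAVING COUNT(*) > 1

Corrected query:
SELECT product FROM orders GROUP BY product HAVING COUNT(*) > 1

Result:
product
-------
Cable  
Headset
Mouse  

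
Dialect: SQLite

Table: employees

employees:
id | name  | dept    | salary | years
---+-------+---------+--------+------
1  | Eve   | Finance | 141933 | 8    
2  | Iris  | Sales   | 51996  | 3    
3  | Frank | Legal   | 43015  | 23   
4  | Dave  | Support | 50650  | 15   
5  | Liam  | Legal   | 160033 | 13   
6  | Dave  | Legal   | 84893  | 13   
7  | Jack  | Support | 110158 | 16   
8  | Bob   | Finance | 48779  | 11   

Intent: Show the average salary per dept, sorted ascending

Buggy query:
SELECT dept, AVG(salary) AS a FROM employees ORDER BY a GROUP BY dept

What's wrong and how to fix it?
Bug: GROUP BY must precede ORDER BY

Fix: Reorder: SELECT … FROM … GROUP BY … ORDER BY …

Corrected query:
SELECT dept, AVG(salary) AS a FROM employees GROUP BY dept ORDER BY a

Result:
dept    | a           
--------+-------------
Sales   | 51996       
Support | 80404       
Finance | 95356       
Legal   | 95980.333333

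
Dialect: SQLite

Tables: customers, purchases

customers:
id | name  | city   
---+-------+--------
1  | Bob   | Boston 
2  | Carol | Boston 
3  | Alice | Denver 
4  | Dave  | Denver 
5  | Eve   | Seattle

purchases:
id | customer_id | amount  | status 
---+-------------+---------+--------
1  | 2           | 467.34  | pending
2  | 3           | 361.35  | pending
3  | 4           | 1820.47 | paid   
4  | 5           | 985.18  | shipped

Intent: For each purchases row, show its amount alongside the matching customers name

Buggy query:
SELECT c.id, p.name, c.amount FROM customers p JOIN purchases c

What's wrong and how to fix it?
Bug: JOIN with no ON clause produces a cartesian product; every purchases row pairs with every customers row

Fix: Add ON c.customer_id = p.id to the JOIN

Corrected query:
SELECT c.id, p.name, c.amount FROM customers p JOIN purchases c ON c.customer_id = p.id

Result:
id | name  | amount 
---+-------+--------
1  | Carol | 467.34 
2  | Alice | 361.35 
3  | Dave  | 1820.47
4  | Eve   | 985.18 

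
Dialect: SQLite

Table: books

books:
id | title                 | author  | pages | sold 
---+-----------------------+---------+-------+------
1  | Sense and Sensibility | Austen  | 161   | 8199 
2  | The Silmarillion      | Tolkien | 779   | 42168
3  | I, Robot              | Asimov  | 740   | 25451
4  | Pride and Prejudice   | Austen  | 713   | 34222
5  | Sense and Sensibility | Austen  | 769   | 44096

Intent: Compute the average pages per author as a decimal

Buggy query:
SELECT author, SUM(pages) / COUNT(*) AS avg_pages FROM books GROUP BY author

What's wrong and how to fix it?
Bug: SUM(pages) and COUNT(*) are both integers; the division truncates the fractional part

Fix: Cast one side to REAL so the division keeps the fractional part

Corrected query:
SELECT author, SUM(pages) * 1.0 / COUNT(*) AS avg_pages FROM books GROUP BY author

Result:
author  | avg_pages 
--------+-----------
Asimov  | 740       
Austen  | 547.666667
Tolkien | 779       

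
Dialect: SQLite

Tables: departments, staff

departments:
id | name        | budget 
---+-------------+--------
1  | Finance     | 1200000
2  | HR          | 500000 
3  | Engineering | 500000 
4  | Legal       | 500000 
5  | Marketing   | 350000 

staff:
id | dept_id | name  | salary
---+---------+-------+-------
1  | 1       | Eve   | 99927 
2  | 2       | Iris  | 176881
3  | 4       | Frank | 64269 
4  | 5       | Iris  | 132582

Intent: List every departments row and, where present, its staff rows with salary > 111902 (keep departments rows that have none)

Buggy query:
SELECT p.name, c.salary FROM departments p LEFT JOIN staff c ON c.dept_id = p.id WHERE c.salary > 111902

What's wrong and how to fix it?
Bug: Filtering c.salary in WHERE discards the NULL rows produced by LEFT JOIN, turning it into an inner join

Fix: Put 'c.salary > 111902' in the JOIN's ON clause instead of WHERE

Corrected query:
SELECT p.name, c.salary FROM departments p LEFT JOIN staff c ON c.dept_id = p.id AND c.salary > 111902

Result:
name        | salary
------------+-------
Finance     | NULL  
HR          | 176881
Engineering | NULL  
Legal       | NULL  
Marketing   | 132582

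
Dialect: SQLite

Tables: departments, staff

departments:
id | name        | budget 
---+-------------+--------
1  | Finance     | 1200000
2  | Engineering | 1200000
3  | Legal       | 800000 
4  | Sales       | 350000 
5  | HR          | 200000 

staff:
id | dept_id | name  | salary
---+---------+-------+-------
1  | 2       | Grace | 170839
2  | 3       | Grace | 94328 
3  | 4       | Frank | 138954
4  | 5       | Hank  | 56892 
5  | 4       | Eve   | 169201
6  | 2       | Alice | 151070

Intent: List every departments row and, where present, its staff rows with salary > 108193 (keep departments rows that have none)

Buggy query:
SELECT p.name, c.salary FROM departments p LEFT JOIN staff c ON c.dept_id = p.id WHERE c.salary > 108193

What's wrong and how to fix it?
Bug: Filtering c.salary in WHERE discards the NULL rows produced by LEFT JOIN, turning it into an inner join

Fix: Put 'c.salary > 108193' in the JOIN's ON clause instead of WHERE

Corrected query:
SELECT p.name, c.salary FROM departments p LEFT JOIN staff c ON c.dept_id = p.id AND c.salary > 108193

Result:
name        | salary
------------+-------
Finance     | NULL  
Engineering | 151070
Engineering | 170839
Legal       | NULL  
Sales       | 138954
Sales       | 169201
HR          | NULL  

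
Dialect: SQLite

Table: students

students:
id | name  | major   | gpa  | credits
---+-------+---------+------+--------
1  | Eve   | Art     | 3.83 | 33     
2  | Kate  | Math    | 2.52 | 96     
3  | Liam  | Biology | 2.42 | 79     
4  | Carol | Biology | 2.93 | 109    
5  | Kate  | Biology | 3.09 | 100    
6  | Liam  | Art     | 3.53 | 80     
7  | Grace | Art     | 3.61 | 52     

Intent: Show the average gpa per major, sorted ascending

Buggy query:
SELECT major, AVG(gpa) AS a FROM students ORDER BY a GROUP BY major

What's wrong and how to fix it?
Bug: GROUP BY must precede ORDER BY

Fix: Reorder: SELECT … FROM … GROUP BY … ORDER BY …

Corrected query:
SELECT major, AVG(gpa) AS a FROM students GROUP BY major ORDER BY a

Result:
major   | a       
--------+---------
Math    | 2.52    
Biology | 2.813333
Art     | 3.656667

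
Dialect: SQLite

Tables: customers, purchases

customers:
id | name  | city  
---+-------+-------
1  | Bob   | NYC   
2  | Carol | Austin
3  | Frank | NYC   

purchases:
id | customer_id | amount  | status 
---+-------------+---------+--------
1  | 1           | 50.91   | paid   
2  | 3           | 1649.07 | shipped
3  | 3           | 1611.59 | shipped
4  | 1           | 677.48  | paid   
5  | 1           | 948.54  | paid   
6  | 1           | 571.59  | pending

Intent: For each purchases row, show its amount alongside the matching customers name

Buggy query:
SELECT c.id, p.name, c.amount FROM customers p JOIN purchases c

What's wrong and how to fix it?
Bug: JOIN with no ON clause produces a cartesian product; every purchases row pairs with every customers row

Fix: Add ON c.customer_id = p.id to the JOIN

Corrected query:
SELECT c.id, p.name, c.amount FROM customers p JOIN purchases c ON c.customer_id = p.id

Result:
id | name  | amount 
---+-------+--------
1  | Bob   | 50.91  
2  | Frank | 1649.07
3  | Frank | 1611.59
4  | Bob   | 677.48 
5  | Bob   | 948.54 
6  | Bob   | 571.59 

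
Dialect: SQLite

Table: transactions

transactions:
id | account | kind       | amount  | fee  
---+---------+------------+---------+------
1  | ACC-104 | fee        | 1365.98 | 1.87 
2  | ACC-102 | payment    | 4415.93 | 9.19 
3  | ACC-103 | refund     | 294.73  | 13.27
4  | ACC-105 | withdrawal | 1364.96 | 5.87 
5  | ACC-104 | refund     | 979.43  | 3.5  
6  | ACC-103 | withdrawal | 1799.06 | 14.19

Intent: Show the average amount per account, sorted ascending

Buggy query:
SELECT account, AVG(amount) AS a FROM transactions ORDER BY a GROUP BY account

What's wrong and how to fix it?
Bug: GROUP BY must precede ORDER BY

Fix: Move ORDER BY to the end, after GROUP BY

Corrected query:
SELECT account, AVG(amount) AS a FROM transactions GROUP BY account ORDER BY a

Result:
account | a       
--------+---------
ACC-103 | 1046.895
ACC-104 | 1172.705
ACC-105 | 1364.96 
ACC-102 | 4415.93 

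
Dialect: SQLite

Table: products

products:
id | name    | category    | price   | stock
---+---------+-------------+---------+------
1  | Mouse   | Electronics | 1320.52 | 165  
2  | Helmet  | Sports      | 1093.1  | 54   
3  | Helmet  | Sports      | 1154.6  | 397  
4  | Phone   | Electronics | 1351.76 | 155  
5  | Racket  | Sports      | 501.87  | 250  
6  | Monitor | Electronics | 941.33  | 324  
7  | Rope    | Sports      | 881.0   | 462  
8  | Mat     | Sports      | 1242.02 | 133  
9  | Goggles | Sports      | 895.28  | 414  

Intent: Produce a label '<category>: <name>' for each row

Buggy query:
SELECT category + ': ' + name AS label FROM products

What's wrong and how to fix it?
Bug: '+' is numeric addition; on text columns SQLite converts them to 0 instead of concatenating

Fix: Replace + with || to concatenate text

Corrected query:
SELECT category || ': ' || name AS label FROM products

Result:
label               
--------------------
Electronics: Mouse  
Sports: Helmet      
Sports: Helmet      
Electronics: Phone  
Sports: Racket      
Electronics: Monitor
Sports: Rope        
Sports: Mat         
Sports: Goggles     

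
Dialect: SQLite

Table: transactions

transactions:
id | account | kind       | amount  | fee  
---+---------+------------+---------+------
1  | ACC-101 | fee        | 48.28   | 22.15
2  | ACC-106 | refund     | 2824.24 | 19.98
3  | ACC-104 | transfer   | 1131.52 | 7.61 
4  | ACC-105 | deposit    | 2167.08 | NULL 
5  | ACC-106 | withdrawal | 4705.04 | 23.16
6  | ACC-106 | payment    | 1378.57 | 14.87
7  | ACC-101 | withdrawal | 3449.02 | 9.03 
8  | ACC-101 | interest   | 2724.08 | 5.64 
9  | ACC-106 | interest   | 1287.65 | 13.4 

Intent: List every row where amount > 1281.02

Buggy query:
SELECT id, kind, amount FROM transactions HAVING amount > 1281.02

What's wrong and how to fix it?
Bug: HAVING filters the output of aggregation, but this query has no GROUP BY and no aggregate functions, so SQLite rejects it (HAVING clause on a non-aggregate query); the condition here is per row

Fix: Use WHERE for row-level filtering

Corrected query:
SELECT id, kind, amount FROM transactions WHERE amount > 1281.02

Result:
id | kind       | amount 
---+------------+--------
2  | refund     | 2824.24
4  | deposit    | 2167.08
5  | withdrawal | 4705.04
6  | payment    | 1378.57
7  | withdrawal | 3449.02
8  | interest   | 2724.08
9  | interest   | 1287.65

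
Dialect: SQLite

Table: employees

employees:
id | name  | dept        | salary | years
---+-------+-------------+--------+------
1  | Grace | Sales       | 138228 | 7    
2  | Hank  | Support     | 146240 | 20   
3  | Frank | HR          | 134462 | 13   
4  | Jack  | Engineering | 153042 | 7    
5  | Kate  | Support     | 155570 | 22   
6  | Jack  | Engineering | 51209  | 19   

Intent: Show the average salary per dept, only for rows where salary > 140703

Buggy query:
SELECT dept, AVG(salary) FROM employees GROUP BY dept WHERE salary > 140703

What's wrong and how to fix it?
Bug: WHERE cannot follow GROUP BY

Fix: Place WHERE between FROM and GROUP BY

Corrected query:
SELECT dept, AVG(salary) FROM employees WHERE salary > 140703 GROUP BY dept

Result:
dept        | AVG(salary)
------------+------------
Engineering | 153042     
Support     | 150905     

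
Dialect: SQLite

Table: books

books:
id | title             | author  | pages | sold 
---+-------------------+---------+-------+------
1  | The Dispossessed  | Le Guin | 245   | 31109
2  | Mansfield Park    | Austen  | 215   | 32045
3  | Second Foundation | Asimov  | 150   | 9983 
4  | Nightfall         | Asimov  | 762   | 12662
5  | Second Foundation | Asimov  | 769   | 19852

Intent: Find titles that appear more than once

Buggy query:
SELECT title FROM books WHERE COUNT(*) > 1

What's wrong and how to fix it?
Bug: COUNT(*) is an aggregate and cannot be used in WHERE

Fix: GROUP BY title, then filter groups with HAVING COUNT(*) > 1

Corrected query:
SELECT title FROM books GROUP BY title HAVING COUNT(*) > 1

Result:
title            
-----------------
Second Foundation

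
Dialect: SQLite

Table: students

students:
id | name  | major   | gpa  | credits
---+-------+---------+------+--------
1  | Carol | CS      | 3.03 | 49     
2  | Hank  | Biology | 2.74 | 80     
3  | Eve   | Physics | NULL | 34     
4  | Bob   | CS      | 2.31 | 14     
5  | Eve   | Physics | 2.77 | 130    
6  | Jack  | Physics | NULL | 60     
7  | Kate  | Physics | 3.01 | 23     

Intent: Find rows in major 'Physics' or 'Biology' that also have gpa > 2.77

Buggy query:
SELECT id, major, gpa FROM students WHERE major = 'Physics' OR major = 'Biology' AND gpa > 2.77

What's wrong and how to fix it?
Bug: AND binds tighter than OR, so this parses as major = 'Physics' OR (major = 'Biology' AND gpa > 2.77)

Fix: Group the OR with parentheses (or use IN), then AND the threshold

Corrected query:
SELECT id, major, gpa FROM students WHERE (major = 'Physics' OR major = 'Biology') AND gpa > 2.77

Result:
id | major   | gpa 
---+---------+-----
7  | Physics | 3.01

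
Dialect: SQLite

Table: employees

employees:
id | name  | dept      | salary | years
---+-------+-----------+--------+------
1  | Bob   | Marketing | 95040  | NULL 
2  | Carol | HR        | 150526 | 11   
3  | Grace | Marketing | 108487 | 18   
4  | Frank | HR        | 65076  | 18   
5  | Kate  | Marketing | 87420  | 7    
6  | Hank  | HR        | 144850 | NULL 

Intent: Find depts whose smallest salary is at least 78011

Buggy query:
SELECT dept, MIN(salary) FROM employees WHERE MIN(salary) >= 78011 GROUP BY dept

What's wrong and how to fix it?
Bug: Aggregates like MIN are computed per group after WHERE runs

Fix: Use HAVING for the per-group MIN condition

Corrected query:
SELECT dept, MIN(salary) FROM employees GROUP BY dept HAVING MIN(salary) >= 78011

Result:
dept      | MIN(salary)
----------+------------
Marketing | 87420      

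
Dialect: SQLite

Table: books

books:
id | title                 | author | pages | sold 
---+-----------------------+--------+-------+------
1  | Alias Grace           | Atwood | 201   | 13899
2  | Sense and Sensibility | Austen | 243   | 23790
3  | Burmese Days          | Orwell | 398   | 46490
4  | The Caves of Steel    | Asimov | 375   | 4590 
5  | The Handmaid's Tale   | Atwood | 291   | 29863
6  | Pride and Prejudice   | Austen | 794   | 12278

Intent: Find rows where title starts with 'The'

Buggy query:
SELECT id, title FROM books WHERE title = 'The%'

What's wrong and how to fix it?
Bug: Wildcards only work with LIKE; '=' treats '%' as a literal character

Fix: Replace '=' with LIKE so 'The%' is treated as a pattern

Corrected query:
SELECT id, title FROM books WHERE title LIKE 'The%'

Result:
id | title              
---+--------------------
4  | The Caves of Steel 
5  | The Handmaid's Tale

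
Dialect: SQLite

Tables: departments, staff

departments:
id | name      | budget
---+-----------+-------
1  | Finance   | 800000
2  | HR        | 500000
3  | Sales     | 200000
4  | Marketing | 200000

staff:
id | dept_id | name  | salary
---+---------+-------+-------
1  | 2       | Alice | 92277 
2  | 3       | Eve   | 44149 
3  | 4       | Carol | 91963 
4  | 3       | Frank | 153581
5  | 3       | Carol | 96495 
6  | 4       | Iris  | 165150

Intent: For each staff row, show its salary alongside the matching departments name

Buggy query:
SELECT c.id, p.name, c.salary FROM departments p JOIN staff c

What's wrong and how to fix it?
Bug: Missing join condition: each staff row is matched to all departments rows instead of just its own

Fix: Specify the join condition linking the foreign key to the parent id

Corrected query:
SELECT c.id, p.name, c.salary FROM departments p JOIN staff c ON c.dept_id = p.id

Result:
id | name      | salary
---+-----------+-------
1  | HR        | 92277 
2  | Sales     | 44149 
3  | Marketing | 91963 
4  | Sales     | 153581
5  | Sales     | 96495 
6  | Marketing | 165150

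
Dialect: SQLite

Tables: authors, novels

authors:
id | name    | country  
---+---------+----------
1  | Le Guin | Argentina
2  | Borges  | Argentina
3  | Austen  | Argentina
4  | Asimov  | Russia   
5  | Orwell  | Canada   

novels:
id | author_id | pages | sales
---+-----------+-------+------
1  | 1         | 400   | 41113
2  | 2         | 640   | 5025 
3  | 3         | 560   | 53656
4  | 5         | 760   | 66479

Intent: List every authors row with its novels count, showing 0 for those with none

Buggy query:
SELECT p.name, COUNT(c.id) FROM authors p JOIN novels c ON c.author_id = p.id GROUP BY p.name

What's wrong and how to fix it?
Bug: An inner join excludes parents with zero children

Fix: Use LEFT JOIN so parents without children still appear (COUNT(c.id) gives 0)

Corrected query:
SELECT p.name, COUNT(c.id) FROM authors p LEFT JOIN novels c ON c.author_id = p.id GROUP BY p.name

Result:
name    | COUNT(c.id)
--------+------------
Asimov  | 0          
Austen  | 1          
Borges  | 1          
Le Guin | 1          
Orwell  | 1          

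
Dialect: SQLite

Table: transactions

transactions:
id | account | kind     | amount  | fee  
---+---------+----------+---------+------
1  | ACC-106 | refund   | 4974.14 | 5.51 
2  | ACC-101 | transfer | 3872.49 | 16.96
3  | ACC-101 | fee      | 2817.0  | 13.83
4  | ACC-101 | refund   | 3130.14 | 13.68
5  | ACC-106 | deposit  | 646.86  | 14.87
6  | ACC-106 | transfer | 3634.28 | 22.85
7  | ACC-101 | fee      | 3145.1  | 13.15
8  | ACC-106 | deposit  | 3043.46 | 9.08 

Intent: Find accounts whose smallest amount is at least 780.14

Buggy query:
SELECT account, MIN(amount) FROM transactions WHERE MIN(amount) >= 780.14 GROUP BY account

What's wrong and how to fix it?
Bug: MIN() in WHERE is a misuse of aggregate

Fix: Use HAVING for the per-group MIN condition

Corrected query:
SELECT account, MIN(amount) FROM transactions GROUP BY account HAVING MIN(amount) >= 780.14

Result:
account | MIN(amount)
--------+------------
ACC-101 | 2817       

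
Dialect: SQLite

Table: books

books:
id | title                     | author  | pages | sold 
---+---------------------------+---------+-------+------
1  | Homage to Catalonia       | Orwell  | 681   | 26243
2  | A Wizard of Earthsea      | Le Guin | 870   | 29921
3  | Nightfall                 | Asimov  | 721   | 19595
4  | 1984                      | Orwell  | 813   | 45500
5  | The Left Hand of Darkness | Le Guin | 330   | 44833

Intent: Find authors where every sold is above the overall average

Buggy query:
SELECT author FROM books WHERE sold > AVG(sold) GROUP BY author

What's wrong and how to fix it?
Bug: WHERE evaluates per row before aggregation, so AVG() is unavailable

Fix: Compute the overall average in a scalar subquery and compare each group's MIN against it in HAVING

Corrected query:
SELECT author FROM books GROUP BY author HAVING MIN(sold) > (SELECT AVG(sold) FROM books)

Result:
(no rows)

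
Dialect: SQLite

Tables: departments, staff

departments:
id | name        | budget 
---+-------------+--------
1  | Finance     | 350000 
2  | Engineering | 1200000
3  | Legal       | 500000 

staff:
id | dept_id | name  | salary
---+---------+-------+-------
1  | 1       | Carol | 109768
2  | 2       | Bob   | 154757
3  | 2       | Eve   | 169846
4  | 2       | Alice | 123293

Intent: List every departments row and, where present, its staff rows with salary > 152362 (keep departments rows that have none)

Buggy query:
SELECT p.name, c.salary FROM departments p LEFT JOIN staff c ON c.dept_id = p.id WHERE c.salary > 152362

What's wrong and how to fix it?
Bug: A WHERE condition on the right-hand table after LEFT JOIN drops unmatched parents

Fix: Move the right-table condition into the ON clause so unmatched parents are kept

Corrected query:
SELECT p.name, c.salary FROM departments p LEFT JOIN staff c ON c.dept_id = p.id AND c.salary > 152362

Result:
name        | salary
------------+-------
Finance     | NULL  
Engineering | 154757
Engineering | 169846
Legal       | NULL  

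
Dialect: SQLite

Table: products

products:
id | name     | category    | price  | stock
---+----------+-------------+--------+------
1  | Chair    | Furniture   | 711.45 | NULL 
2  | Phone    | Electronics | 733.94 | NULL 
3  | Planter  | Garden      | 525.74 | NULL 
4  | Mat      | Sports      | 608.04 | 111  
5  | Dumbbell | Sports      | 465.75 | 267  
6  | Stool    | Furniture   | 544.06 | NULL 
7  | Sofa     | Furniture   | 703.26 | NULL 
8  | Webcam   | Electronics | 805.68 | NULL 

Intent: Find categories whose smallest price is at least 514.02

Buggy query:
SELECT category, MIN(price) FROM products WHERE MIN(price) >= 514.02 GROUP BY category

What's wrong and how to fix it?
Bug: Aggregates like MIN are computed per group after WHERE runs

Fix: Replace WHERE with HAVING after the GROUP BY

Corrected query:
SELECT category, MIN(price) FROM products GROUP BY category HAVING MIN(price) >= 514.02

Result:
category    | MIN(price)
------------+-----------
Electronics | 733.94    
Furniture   | 544.06    
Garden      | 525.74    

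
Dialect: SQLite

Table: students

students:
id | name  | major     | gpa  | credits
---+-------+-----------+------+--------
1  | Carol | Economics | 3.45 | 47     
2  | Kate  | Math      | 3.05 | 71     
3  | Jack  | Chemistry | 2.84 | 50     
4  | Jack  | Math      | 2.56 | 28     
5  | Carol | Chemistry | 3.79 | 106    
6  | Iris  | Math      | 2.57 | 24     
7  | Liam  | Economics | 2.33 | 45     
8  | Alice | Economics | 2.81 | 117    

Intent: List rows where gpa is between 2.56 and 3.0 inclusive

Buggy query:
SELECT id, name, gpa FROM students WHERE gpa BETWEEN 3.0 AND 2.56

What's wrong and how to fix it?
Bug: BETWEEN expects the lower bound first; with 3.0 AND 2.56 the range is empty

Fix: Write BETWEEN 2.56 AND 3.0

Corrected query:
SELECT id, name, gpa FROM students WHERE gpa BETWEEN 2.56 AND 3.0

Result:
id | name  | gpa 
---+-------+-----
3  | Jack  | 2.84
4  | Jack  | 2.56
6  | Iris  | 2.57
8  | Alice | 2.81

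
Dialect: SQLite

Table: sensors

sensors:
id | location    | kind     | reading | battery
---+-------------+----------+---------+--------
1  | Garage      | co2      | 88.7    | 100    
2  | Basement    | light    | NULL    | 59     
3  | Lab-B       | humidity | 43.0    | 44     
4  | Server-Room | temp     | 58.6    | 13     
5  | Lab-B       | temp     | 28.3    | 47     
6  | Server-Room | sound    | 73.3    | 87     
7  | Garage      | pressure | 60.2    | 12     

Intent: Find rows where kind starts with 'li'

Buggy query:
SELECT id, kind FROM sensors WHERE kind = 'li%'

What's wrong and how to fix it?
Bug: '=' compares the literal string including the % character; pattern matching needs LIKE

Fix: Replace '=' with LIKE so 'li%' is treated as a pattern

Corrected query:
SELECT id, kind FROM sensors WHERE kind LIKE 'li%'

Result:
id | kind 
---+------
2  | light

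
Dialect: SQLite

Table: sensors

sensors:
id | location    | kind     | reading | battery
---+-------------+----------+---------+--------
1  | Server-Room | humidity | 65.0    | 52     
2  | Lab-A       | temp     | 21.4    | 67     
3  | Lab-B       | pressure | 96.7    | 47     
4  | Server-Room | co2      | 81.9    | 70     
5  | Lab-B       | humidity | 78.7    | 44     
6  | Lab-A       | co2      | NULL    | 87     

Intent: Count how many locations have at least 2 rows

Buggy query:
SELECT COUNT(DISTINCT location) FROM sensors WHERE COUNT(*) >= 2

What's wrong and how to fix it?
Bug: WHERE filters individual rows, not groups, so a group-level COUNT is invalid there

Fix: Group first with HAVING COUNT(*) >= 2, then COUNT the resulting groups

Corrected query:
SELECT COUNT(*) FROM (SELECT location FROM sensors GROUP BY location HAVING COUNT(*) >= 2)

Result:
COUNT(*)
--------
3       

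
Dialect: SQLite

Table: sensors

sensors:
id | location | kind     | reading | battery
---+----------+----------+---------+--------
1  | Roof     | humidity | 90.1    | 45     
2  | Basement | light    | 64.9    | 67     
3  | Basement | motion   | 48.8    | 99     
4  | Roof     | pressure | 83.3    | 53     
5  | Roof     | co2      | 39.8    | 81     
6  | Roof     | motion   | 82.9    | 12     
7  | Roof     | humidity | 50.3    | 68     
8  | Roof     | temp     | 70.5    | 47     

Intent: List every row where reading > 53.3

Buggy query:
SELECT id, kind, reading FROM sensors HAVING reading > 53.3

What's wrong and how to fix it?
Bug: HAVING filters the output of aggregation, but this query has no GROUP BY and no aggregate functions, so SQLite rejects it (HAVING clause on a non-aggregate query); the condition here is per row

Fix: Replace HAVING with WHERE since the condition applies to individual rows

Corrected query:
SELECT id, kind, reading FROM sensors WHERE reading > 53.3

Result:
id | kind     | reading
---+----------+--------
1  | humidity | 90.1   
2  | light    | 64.9   
4  | pressure | 83.3   
6  | motion   | 82.9   
8  | temp     | 70.5   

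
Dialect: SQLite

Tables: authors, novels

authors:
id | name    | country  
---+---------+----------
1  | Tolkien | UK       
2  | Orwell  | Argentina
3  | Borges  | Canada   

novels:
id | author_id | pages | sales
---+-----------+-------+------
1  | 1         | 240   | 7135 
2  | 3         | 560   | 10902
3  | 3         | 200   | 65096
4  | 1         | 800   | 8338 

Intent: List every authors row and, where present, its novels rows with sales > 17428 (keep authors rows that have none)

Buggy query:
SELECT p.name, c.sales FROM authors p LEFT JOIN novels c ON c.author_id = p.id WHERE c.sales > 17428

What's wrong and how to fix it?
Bug: A WHERE condition on the right-hand table after LEFT JOIN drops unmatched parents

Fix: Move the right-table condition into the ON clause so unmatched parents are kept

Corrected query:
SELECT p.name, c.sales FROM authors p LEFT JOIN novels c ON c.author_id = p.id AND c.sales > 17428

Result:
name    | sales
--------+------
Tolkien | NULL 
Orwell  | NULL 
Borges  | 65096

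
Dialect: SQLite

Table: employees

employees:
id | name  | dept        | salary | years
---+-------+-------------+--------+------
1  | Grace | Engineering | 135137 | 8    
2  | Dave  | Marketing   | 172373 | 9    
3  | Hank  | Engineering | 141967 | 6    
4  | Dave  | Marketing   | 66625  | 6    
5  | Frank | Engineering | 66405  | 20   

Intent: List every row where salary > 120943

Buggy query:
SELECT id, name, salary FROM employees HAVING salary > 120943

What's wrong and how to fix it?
Bug: This is a non-aggregate query (no GROUP BY, no aggregates), so in SQLite the HAVING clause is invalid here; a row-level condition belongs in WHERE

Fix: Replace HAVING with WHERE since the condition applies to individual rows

Corrected query:
SELECT id, name, salary FROM employees WHERE salary > 120943

Result:
id | name  | salary
---+-------+-------
1  | Grace | 135137
2  | Dave  | 172373
3  | Hank  | 141967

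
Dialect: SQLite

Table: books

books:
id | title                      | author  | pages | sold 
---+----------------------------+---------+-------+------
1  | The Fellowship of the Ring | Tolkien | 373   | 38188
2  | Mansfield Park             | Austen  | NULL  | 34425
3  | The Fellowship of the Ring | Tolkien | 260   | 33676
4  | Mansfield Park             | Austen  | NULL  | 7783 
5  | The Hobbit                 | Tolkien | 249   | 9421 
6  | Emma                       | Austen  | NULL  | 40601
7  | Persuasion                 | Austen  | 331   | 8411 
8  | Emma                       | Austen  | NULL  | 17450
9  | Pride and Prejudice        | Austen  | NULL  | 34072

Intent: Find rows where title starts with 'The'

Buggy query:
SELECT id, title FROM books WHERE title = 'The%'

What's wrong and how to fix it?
Bug: '=' compares the literal string including the % character; pattern matching needs LIKE

Fix: Replace '=' with LIKE so 'The%' is treated as a pattern

Corrected query:
SELECT id, title FROM books WHERE title LIKE 'The%'

Result:
id | title                     
---+---------------------------
1  | The Fellowship of the Ring
3  | The Fellowship of the Ring
5  | The Hobbit                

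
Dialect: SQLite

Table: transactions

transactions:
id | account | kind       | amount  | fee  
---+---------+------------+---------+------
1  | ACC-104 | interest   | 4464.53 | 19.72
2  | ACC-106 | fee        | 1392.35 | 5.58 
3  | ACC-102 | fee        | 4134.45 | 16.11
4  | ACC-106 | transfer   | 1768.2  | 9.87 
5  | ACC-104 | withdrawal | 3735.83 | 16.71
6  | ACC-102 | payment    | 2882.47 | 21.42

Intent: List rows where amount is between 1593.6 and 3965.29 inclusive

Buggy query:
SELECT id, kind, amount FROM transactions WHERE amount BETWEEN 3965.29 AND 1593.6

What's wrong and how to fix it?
Bug: BETWEEN expects the lower bound first; with 3965.29 AND 1593.6 the range is empty

Fix: Swap the bounds so the smaller value comes first

Corrected query:
SELECT id, kind, amount FROM transactions WHERE amount BETWEEN 1593.6 AND 3965.29

Result:
id | kind       | amount 
---+------------+--------
4  | transfer   | 1768.2 
5  | withdrawal | 3735.83
6  | payment    | 2882.47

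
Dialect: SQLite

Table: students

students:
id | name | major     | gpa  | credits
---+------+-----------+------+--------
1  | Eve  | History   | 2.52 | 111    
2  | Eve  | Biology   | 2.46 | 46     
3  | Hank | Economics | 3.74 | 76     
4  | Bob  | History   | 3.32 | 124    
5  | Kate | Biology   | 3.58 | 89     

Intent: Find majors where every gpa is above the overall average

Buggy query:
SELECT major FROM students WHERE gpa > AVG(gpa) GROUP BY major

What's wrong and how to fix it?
Bug: AVG() is an aggregate; it can't sit directly in WHERE

Fix: Compute the overall average in a scalar subquery and compare each group's MIN against it in HAVING

Corrected query:
SELECT major FROM students GROUP BY major HAVING MIN(gpa) > (SELECT AVG(gpa) FROM students)

Result:
major    
---------
Economics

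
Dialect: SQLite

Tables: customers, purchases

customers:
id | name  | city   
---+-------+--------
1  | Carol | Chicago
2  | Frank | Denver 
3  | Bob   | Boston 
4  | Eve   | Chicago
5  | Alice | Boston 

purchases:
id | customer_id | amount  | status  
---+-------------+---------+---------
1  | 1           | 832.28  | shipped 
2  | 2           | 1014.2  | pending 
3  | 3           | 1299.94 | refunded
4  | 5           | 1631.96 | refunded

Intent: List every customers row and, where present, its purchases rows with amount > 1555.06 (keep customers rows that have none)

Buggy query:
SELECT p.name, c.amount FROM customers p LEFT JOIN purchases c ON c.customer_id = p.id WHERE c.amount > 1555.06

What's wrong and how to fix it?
Bug: Filtering c.amount in WHERE discards the NULL rows produced by LEFT JOIN, turning it into an inner join

Fix: Put 'c.amount > 1555.06' in the JOIN's ON clause instead of WHERE

Corrected query:
SELECT p.name, c.amount FROM customers p LEFT JOIN purchases c ON c.customer_id = p.id AND c.amount > 1555.06

Result:
name  | amount 
------+--------
Carol | NULL   
Frank | NULL   
Bob   | NULL   
Eve   | NULL   
Alice | 1631.96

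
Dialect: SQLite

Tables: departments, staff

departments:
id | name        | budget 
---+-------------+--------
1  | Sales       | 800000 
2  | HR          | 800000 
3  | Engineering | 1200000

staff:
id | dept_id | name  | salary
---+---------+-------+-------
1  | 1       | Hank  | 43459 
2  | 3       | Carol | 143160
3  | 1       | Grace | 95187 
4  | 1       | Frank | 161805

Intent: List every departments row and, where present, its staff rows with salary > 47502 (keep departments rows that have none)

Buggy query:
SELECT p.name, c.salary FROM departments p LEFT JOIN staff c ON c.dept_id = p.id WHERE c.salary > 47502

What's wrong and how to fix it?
Bug: Filtering c.salary in WHERE discards the NULL rows produced by LEFT JOIN, turning it into an inner join

Fix: Move the right-table condition into the ON clause so unmatched parents are kept

Corrected query:
SELECT p.name, c.salary FROM departments p LEFT JOIN staff c ON c.dept_id = p.id AND c.salary > 47502

Result:
name        | salary
------------+-------
Sales       | 95187 
Sales       | 161805
HR          | NULL  
Engineering | 143160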